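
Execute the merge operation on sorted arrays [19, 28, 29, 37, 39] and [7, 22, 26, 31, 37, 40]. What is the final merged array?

Merging process:

Compare 19 vs 7: take 7 from right. Merged: [7]
Compare 19 vs 22: take 19 from left. Merged: [7, 19]
Compare 28 vs 22: take 22 from right. Merged: [7, 19, 22]
Compare 28 vs 26: take 26 from right. Merged: [7, 19, 22, 26]
Compare 28 vs 31: take 28 from left. Merged: [7, 19, 22, 26, 28]
Compare 29 vs 31: take 29 from left. Merged: [7, 19, 22, 26, 28, 29]
Compare 37 vs 31: take 31 from right. Merged: [7, 19, 22, 26, 28, 29, 31]
Compare 37 vs 37: take 37 from left. Merged: [7, 19, 22, 26, 28, 29, 31, 37]
Compare 39 vs 37: take 37 from right. Merged: [7, 19, 22, 26, 28, 29, 31, 37, 37]
Compare 39 vs 40: take 39 from left. Merged: [7, 19, 22, 26, 28, 29, 31, 37, 37, 39]
Append remaining from right: [40]. Merged: [7, 19, 22, 26, 28, 29, 31, 37, 37, 39, 40]

Final merged array: [7, 19, 22, 26, 28, 29, 31, 37, 37, 39, 40]
Total comparisons: 10

The merged array is [7, 19, 22, 26, 28, 29, 31, 37, 37, 39, 40], requiring 10 comparisons. The merge step runs in O(n) time where n is the total number of elements.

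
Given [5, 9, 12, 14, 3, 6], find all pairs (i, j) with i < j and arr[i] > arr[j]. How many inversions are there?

Finding inversions in [5, 9, 12, 14, 3, 6]:

(0, 4): arr[0]=5 > arr[4]=3
(1, 4): arr[1]=9 > arr[4]=3
(1, 5): arr[1]=9 > arr[5]=6
(2, 4): arr[2]=12 > arr[4]=3
(2, 5): arr[2]=12 > arr[5]=6
(3, 4): arr[3]=14 > arr[4]=3
(3, 5): arr[3]=14 > arr[5]=6

Total inversions: 7

The array has 7 inversion(s): (0,4), (1,4), (1,5), (2,4), (2,5), (3,4), (3,5). Each pair (i,j) satisfies i < j and arr[i] > arr[j].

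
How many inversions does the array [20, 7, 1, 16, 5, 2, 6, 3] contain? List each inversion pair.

Finding inversions in [20, 7, 1, 16, 5, 2, 6, 3]:

(0, 1): arr[0]=20 > arr[1]=7
(0, 2): arr[0]=20 > arr[2]=1
(0, 3): arr[0]=20 > arr[3]=16
(0, 4): arr[0]=20 > arr[4]=5
(0, 5): arr[0]=20 > arr[5]=2
(0, 6): arr[0]=20 > arr[6]=6
(0, 7): arr[0]=20 > arr[7]=3
(1, 2): arr[1]=7 > arr[2]=1
(1, 4): arr[1]=7 > arr[4]=5
(1, 5): arr[1]=7 > arr[5]=2
(1, 6): arr[1]=7 > arr[6]=6
(1, 7): arr[1]=7 > arr[7]=3
(3, 4): arr[3]=16 > arr[4]=5
(3, 5): arr[3]=16 > arr[5]=2
(3, 6): arr[3]=16 > arr[6]=6
(3, 7): arr[3]=16 > arr[7]=3
(4, 5): arr[4]=5 > arr[5]=2
(4, 7): arr[4]=5 > arr[7]=3
(6, 7): arr[6]=6 > arr[7]=3

Total inversions: 19

The array has 19 inversion(s): (0,1), (0,2), (0,3), (0,4), (0,5), (0,6), (0,7), (1,2), (1,4), (1,5), (1,6), (1,7), (3,4), (3,5), (3,6), (3,7), (4,5), (4,7), (6,7). Each pair (i,j) satisfies i < j and arr[i] > arr[j].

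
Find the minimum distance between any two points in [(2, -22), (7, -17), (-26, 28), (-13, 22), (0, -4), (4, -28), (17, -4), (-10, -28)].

Computing all pairwise distances among 8 points:

d((2, -22), (7, -17)) = 7.0711
d((2, -22), (-26, 28)) = 57.3062
d((2, -22), (-13, 22)) = 46.4866
d((2, -22), (0, -4)) = 18.1108
d((2, -22), (4, -28)) = 6.3246 <-- minimum
d((2, -22), (17, -4)) = 23.4307
d((2, -22), (-10, -28)) = 13.4164
d((7, -17), (-26, 28)) = 55.8032
d((7, -17), (-13, 22)) = 43.8292
d((7, -17), (0, -4)) = 14.7648
d((7, -17), (4, -28)) = 11.4018
d((7, -17), (17, -4)) = 16.4012
d((7, -17), (-10, -28)) = 20.2485
d((-26, 28), (-13, 22)) = 14.3178
d((-26, 28), (0, -4)) = 41.2311
d((-26, 28), (4, -28)) = 63.5295
d((-26, 28), (17, -4)) = 53.6004
d((-26, 28), (-10, -28)) = 58.2409
d((-13, 22), (0, -4)) = 29.0689
d((-13, 22), (4, -28)) = 52.811
d((-13, 22), (17, -4)) = 39.6989
d((-13, 22), (-10, -28)) = 50.0899
d((0, -4), (4, -28)) = 24.3311
d((0, -4), (17, -4)) = 17.0
d((0, -4), (-10, -28)) = 26.0
d((4, -28), (17, -4)) = 27.2947
d((4, -28), (-10, -28)) = 14.0
d((17, -4), (-10, -28)) = 36.1248

Closest pair: (2, -22) and (4, -28) with distance 6.3246

The closest pair is (2, -22) and (4, -28) with Euclidean distance 6.3246. For 8 points, brute-force pairwise comparison is shown above. For large n, the divide-and-conquer algorithm (sort by x, recurse on halves, check the dividing strip) achieves O(n log n).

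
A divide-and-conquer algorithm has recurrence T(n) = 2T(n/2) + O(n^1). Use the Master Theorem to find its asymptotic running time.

Master Theorem for T(n) = 2T(n/2) + O(n^1):

a = 2, b = 2, c = 1
log_b(a) = log_2(2) = 1.0000

Case 2: c = 1 = log_2(2) = 1.0000
T(n) = O(n^1 log n) = O(n log n)

For T(n) = 2T(n/2) + O(n^1): log_2(2) = 1.0000. This is Case 2 of the Master Theorem (c = log_b(a), equal work at all levels), giving O(n log n).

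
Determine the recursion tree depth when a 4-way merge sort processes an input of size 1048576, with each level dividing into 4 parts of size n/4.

For divide and conquer with division factor 4:

Problem sizes at each level:
Level 0: 1048576
Level 1: 262144
Level 2: 65536
Level 3: 16384
Level 4: 4096
Level 5: 1024
Level 6: 256
Level 7: 64
Level 8: 16
Level 9: 4
Level 10: 1

The root is level 0 and the size-1 base case is level 10 (the tree spans levels 0 through 10, i.e. 11 levels counting the root), so the depth is the number of divisions: log_4(1048576) = 10

The recursion tree depth is log_4(1048576) = 10. At each level, the problem size is divided by 4, so it takes 10 divisions to reduce to a base case of size 1. The algorithm makes 4 recursive calls at each level.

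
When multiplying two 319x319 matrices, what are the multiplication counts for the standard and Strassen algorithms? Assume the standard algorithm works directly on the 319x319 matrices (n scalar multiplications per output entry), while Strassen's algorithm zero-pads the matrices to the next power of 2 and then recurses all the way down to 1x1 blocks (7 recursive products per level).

Matrix multiplication for 319x319 matrices:

Strassen's algorithm requires power-of-2 dimensions. Pad 319x319 to 512x512 (next power of 2).

Standard algorithm: 319^3 = 32461759 multiplications
Strassen's algorithm: 7^(log2(512)) = 7^9 = 40353607 multiplications
Difference: 32461759 - 40353607 = -7891848 (Strassen uses MORE here due to padding overhead — for small or just-over-power-of-2 n, padding can outweigh the per-level savings)

Standard: 32461759 multiplications (319^3). Strassen: 40353607 multiplications (7^9, after padding to 512x512). Strassen reduces 8 recursive multiplications to 7 at each level.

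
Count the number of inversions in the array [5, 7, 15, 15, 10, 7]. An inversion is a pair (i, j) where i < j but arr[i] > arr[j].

Finding inversions in [5, 7, 15, 15, 10, 7]:

(2, 4): arr[2]=15 > arr[4]=10
(2, 5): arr[2]=15 > arr[5]=7
(3, 4): arr[3]=15 > arr[4]=10
(3, 5): arr[3]=15 > arr[5]=7
(4, 5): arr[4]=10 > arr[5]=7

Total inversions: 5

The array has 5 inversion(s): (2,4), (2,5), (3,4), (3,5), (4,5). Each pair (i,j) satisfies i < j and arr[i] > arr[j].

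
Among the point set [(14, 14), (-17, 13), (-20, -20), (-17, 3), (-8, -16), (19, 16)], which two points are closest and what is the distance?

Computing all pairwise distances among 6 points:

d((14, 14), (-17, 13)) = 31.0161
d((14, 14), (-20, -20)) = 48.0833
d((14, 14), (-17, 3)) = 32.8938
d((14, 14), (-8, -16)) = 37.2022
d((14, 14), (19, 16)) = 5.3852 <-- minimum
d((-17, 13), (-20, -20)) = 33.1361
d((-17, 13), (-17, 3)) = 10.0
d((-17, 13), (-8, -16)) = 30.3645
d((-17, 13), (19, 16)) = 36.1248
d((-20, -20), (-17, 3)) = 23.1948
d((-20, -20), (-8, -16)) = 12.6491
d((-20, -20), (19, 16)) = 53.0754
d((-17, 3), (-8, -16)) = 21.0238
d((-17, 3), (19, 16)) = 38.2753
d((-8, -16), (19, 16)) = 41.8688

Closest pair: (14, 14) and (19, 16) with distance 5.3852

The closest pair is (14, 14) and (19, 16) with Euclidean distance 5.3852. For 6 points, brute-force pairwise comparison is shown above. For large n, the divide-and-conquer algorithm (sort by x, recurse on halves, check the dividing strip) achieves O(n log n).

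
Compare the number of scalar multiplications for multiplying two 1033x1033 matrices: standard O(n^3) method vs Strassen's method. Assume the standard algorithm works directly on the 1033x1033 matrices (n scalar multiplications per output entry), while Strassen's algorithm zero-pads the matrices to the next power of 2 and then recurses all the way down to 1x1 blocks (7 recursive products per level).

Matrix multiplication for 1033x1033 matrices:

Strassen's algorithm requires power-of-2 dimensions. Pad 1033x1033 to 2048x2048 (next power of 2).

Standard algorithm: 1033^3 = 1102302937 multiplications
Strassen's algorithm: 7^(log2(2048)) = 7^11 = 1977326743 multiplications
Difference: 1102302937 - 1977326743 = -875023806 (Strassen uses MORE here due to padding overhead — for small or just-over-power-of-2 n, padding can outweigh the per-level savings)

Standard: 1102302937 multiplications (1033^3). Strassen: 1977326743 multiplications (7^11, after padding to 2048x2048). Strassen reduces 8 recursive multiplications to 7 at each level.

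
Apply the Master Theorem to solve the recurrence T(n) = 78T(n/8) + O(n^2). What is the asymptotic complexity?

Master Theorem for T(n) = 78T(n/8) + O(n^2):

a = 78, b = 8, c = 2
log_b(a) = log_8(78) = 2.0951

Case 1: c = 2 < log_8(78) = 2.0951
T(n) = O(n^(log_8 78))

For T(n) = 78T(n/8) + O(n^2): log_8(78) = 2.0951. This is Case 1 of the Master Theorem (c < log_b(a), work dominated by leaves), giving O(n^(log_8 78)).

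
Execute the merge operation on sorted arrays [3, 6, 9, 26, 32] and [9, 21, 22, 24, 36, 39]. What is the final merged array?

Merging process:

Compare 3 vs 9: take 3 from left. Merged: [3]
Compare 6 vs 9: take 6 from left. Merged: [3, 6]
Compare 9 vs 9: take 9 from left. Merged: [3, 6, 9]
Compare 26 vs 9: take 9 from right. Merged: [3, 6, 9, 9]
Compare 26 vs 21: take 21 from right. Merged: [3, 6, 9, 9, 21]
Compare 26 vs 22: take 22 from right. Merged: [3, 6, 9, 9, 21, 22]
Compare 26 vs 24: take 24 from right. Merged: [3, 6, 9, 9, 21, 22, 24]
Compare 26 vs 36: take 26 from left. Merged: [3, 6, 9, 9, 21, 22, 24, 26]
Compare 32 vs 36: take 32 from left. Merged: [3, 6, 9, 9, 21, 22, 24, 26, 32]
Append remaining from right: [36, 39]. Merged: [3, 6, 9, 9, 21, 22, 24, 26, 32, 36, 39]

Final merged array: [3, 6, 9, 9, 21, 22, 24, 26, 32, 36, 39]
Total comparisons: 9

The merged array is [3, 6, 9, 9, 21, 22, 24, 26, 32, 36, 39], requiring 9 comparisons. The merge step runs in O(n) time where n is the total number of elements.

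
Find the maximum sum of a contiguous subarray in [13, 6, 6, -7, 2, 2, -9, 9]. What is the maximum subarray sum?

Using Kadane's algorithm on [13, 6, 6, -7, 2, 2, -9, 9]:

Scanning through the array:
Position 1 (value 6): max_ending_here = 19, max_so_far = 19
Position 2 (value 6): max_ending_here = 25, max_so_far = 25
Position 3 (value -7): max_ending_here = 18, max_so_far = 25
Position 4 (value 2): max_ending_here = 20, max_so_far = 25
Position 5 (value 2): max_ending_here = 22, max_so_far = 25
Position 6 (value -9): max_ending_here = 13, max_so_far = 25
Position 7 (value 9): max_ending_here = 22, max_so_far = 25

Maximum subarray: [13, 6, 6]
Maximum sum: 25

The maximum subarray is [13, 6, 6] with sum 25. This subarray runs from index 0 to index 2.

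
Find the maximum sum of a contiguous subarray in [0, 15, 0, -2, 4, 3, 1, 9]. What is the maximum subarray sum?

Using Kadane's algorithm on [0, 15, 0, -2, 4, 3, 1, 9]:

Scanning through the array:
Position 1 (value 15): max_ending_here = 15, max_so_far = 15
Position 2 (value 0): max_ending_here = 15, max_so_far = 15
Position 3 (value -2): max_ending_here = 13, max_so_far = 15
Position 4 (value 4): max_ending_here = 17, max_so_far = 17
Position 5 (value 3): max_ending_here = 20, max_so_far = 20
Position 6 (value 1): max_ending_here = 21, max_so_far = 21
Position 7 (value 9): max_ending_here = 30, max_so_far = 30

Maximum subarray: [0, 15, 0, -2, 4, 3, 1, 9]
Maximum sum: 30

The maximum subarray is [0, 15, 0, -2, 4, 3, 1, 9] with sum 30. This subarray runs from index 0 to index 7.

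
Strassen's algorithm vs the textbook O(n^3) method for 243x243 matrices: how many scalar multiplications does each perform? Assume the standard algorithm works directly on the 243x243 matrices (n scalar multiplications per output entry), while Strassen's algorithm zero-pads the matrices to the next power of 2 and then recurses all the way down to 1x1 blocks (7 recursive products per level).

Matrix multiplication for 243x243 matrices:

Strassen's algorithm requires power-of-2 dimensions. Pad 243x243 to 256x256 (next power of 2).

Standard algorithm: 243^3 = 14348907 multiplications
Strassen's algorithm: 7^(log2(256)) = 7^8 = 5764801 multiplications
Savings: 14348907 - 5764801 = 8584106 multiplications

Standard: 14348907 multiplications (243^3). Strassen: 5764801 multiplications (7^8, after padding to 256x256). Strassen reduces 8 recursive multiplications to 7 at each level.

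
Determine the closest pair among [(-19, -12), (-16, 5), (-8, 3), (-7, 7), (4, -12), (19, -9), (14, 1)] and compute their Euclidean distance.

Computing all pairwise distances among 7 points:

d((-19, -12), (-16, 5)) = 17.2627
d((-19, -12), (-8, 3)) = 18.6011
d((-19, -12), (-7, 7)) = 22.4722
d((-19, -12), (4, -12)) = 23.0
d((-19, -12), (19, -9)) = 38.1182
d((-19, -12), (14, 1)) = 35.4683
d((-16, 5), (-8, 3)) = 8.2462
d((-16, 5), (-7, 7)) = 9.2195
d((-16, 5), (4, -12)) = 26.2488
d((-16, 5), (19, -9)) = 37.6962
d((-16, 5), (14, 1)) = 30.2655
d((-8, 3), (-7, 7)) = 4.1231 <-- minimum
d((-8, 3), (4, -12)) = 19.2094
d((-8, 3), (19, -9)) = 29.5466
d((-8, 3), (14, 1)) = 22.0907
d((-7, 7), (4, -12)) = 21.9545
d((-7, 7), (19, -9)) = 30.5287
d((-7, 7), (14, 1)) = 21.8403
d((4, -12), (19, -9)) = 15.2971
d((4, -12), (14, 1)) = 16.4012
d((19, -9), (14, 1)) = 11.1803

Closest pair: (-8, 3) and (-7, 7) with distance 4.1231

The closest pair is (-8, 3) and (-7, 7) with Euclidean distance 4.1231. For 7 points, brute-force pairwise comparison is shown above. For large n, the divide-and-conquer algorithm (sort by x, recurse on halves, check the dividing strip) achieves O(n log n).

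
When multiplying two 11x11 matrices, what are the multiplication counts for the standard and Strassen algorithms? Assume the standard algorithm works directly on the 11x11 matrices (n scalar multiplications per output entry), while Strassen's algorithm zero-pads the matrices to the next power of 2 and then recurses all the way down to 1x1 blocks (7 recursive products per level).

Matrix multiplication for 11x11 matrices:

Strassen's algorithm requires power-of-2 dimensions. Pad 11x11 to 16x16 (next power of 2).

Standard algorithm: 11^3 = 1331 multiplications
Strassen's algorithm: 7^(log2(16)) = 7^4 = 2401 multiplications
Difference: 1331 - 2401 = -1070 (Strassen uses MORE here due to padding overhead — for small or just-over-power-of-2 n, padding can outweigh the per-level savings)

Standard: 1331 multiplications (11^3). Strassen: 2401 multiplications (7^4, after padding to 16x16). Strassen reduces 8 recursive multiplications to 7 at each level.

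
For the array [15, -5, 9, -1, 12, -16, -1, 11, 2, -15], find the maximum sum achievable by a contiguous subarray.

Using Kadane's algorithm on [15, -5, 9, -1, 12, -16, -1, 11, 2, -15]:

Scanning through the array:
Position 1 (value -5): max_ending_here = 10, max_so_far = 15
Position 2 (value 9): max_ending_here = 19, max_so_far = 19
Position 3 (value -1): max_ending_here = 18, max_so_far = 19
Position 4 (value 12): max_ending_here = 30, max_so_far = 30
Position 5 (value -16): max_ending_here = 14, max_so_far = 30
Position 6 (value -1): max_ending_here = 13, max_so_far = 30
Position 7 (value 11): max_ending_here = 24, max_so_far = 30
Position 8 (value 2): max_ending_here = 26, max_so_far = 30
Position 9 (value -15): max_ending_here = 11, max_so_far = 30

Maximum subarray: [15, -5, 9, -1, 12]
Maximum sum: 30

The maximum subarray is [15, -5, 9, -1, 12] with sum 30. This subarray runs from index 0 to index 4.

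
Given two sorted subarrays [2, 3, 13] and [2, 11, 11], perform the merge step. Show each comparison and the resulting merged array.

Merging process:

Compare 2 vs 2: take 2 from left. Merged: [2]
Compare 3 vs 2: take 2 from right. Merged: [2, 2]
Compare 3 vs 11: take 3 from left. Merged: [2, 2, 3]
Compare 13 vs 11: take 11 from right. Merged: [2, 2, 3, 11]
Compare 13 vs 11: take 11 from right. Merged: [2, 2, 3, 11, 11]
Append remaining from left: [13]. Merged: [2, 2, 3, 11, 11, 13]

Final merged array: [2, 2, 3, 11, 11, 13]
Total comparisons: 5

The merged array is [2, 2, 3, 11, 11, 13], requiring 5 comparisons. The merge step runs in O(n) time where n is the total number of elements.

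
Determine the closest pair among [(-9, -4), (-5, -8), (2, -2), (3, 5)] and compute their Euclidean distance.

Computing all pairwise distances among 4 points:

d((-9, -4), (-5, -8)) = 5.6569 <-- minimum
d((-9, -4), (2, -2)) = 11.1803
d((-9, -4), (3, 5)) = 15.0
d((-5, -8), (2, -2)) = 9.2195
d((-5, -8), (3, 5)) = 15.2643
d((2, -2), (3, 5)) = 7.0711

Closest pair: (-9, -4) and (-5, -8) with distance 5.6569

The closest pair is (-9, -4) and (-5, -8) with Euclidean distance 5.6569. For 4 points, brute-force pairwise comparison is shown above. For large n, the divide-and-conquer algorithm (sort by x, recurse on halves, check the dividing strip) achieves O(n log n).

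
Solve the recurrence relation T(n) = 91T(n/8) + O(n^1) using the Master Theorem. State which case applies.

Master Theorem for T(n) = 91T(n/8) + O(n^1):

a = 91, b = 8, c = 1
log_b(a) = log_8(91) = 2.1693

Case 1: c = 1 < log_8(91) = 2.1693
T(n) = O(n^(log_8 91))

For T(n) = 91T(n/8) + O(n^1): log_8(91) = 2.1693. This is Case 1 of the Master Theorem (c < log_b(a), work dominated by leaves), giving O(n^(log_8 91)).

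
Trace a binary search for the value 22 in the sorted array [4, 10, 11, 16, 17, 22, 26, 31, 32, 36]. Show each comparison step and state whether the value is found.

Binary search for 22 in [4, 10, 11, 16, 17, 22, 26, 31, 32, 36]:

lo=0, hi=9, mid=4, arr[mid]=17 -> 17 < 22, search right half
lo=5, hi=9, mid=7, arr[mid]=31 -> 31 > 22, search left half
lo=5, hi=6, mid=5, arr[mid]=22 -> Found target at index 5!

Binary search finds 22 at index 5 after 3 comparisons. The search repeatedly halves the search space by comparing with the middle element.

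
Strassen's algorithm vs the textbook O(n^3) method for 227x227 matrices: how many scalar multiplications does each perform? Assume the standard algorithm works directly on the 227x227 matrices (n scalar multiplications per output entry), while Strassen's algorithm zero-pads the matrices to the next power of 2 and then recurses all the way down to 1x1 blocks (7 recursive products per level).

Matrix multiplication for 227x227 matrices:

Strassen's algorithm requires power-of-2 dimensions. Pad 227x227 to 256x256 (next power of 2).

Standard algorithm: 227^3 = 11697083 multiplications
Strassen's algorithm: 7^(log2(256)) = 7^8 = 5764801 multiplications
Savings: 11697083 - 5764801 = 5932282 multiplications

Standard: 11697083 multiplications (227^3). Strassen: 5764801 multiplications (7^8, after padding to 256x256). Strassen reduces 8 recursive multiplications to 7 at each level.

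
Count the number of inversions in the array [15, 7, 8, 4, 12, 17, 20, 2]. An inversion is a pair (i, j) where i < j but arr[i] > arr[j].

Finding inversions in [15, 7, 8, 4, 12, 17, 20, 2]:

(0, 1): arr[0]=15 > arr[1]=7
(0, 2): arr[0]=15 > arr[2]=8
(0, 3): arr[0]=15 > arr[3]=4
(0, 4): arr[0]=15 > arr[4]=12
(0, 7): arr[0]=15 > arr[7]=2
(1, 3): arr[1]=7 > arr[3]=4
(1, 7): arr[1]=7 > arr[7]=2
(2, 3): arr[2]=8 > arr[3]=4
(2, 7): arr[2]=8 > arr[7]=2
(3, 7): arr[3]=4 > arr[7]=2
(4, 7): arr[4]=12 > arr[7]=2
(5, 7): arr[5]=17 > arr[7]=2
(6, 7): arr[6]=20 > arr[7]=2

Total inversions: 13

The array has 13 inversion(s): (0,1), (0,2), (0,3), (0,4), (0,7), (1,3), (1,7), (2,3), (2,7), (3,7), (4,7), (5,7), (6,7). Each pair (i,j) satisfies i < j and arr[i] > arr[j].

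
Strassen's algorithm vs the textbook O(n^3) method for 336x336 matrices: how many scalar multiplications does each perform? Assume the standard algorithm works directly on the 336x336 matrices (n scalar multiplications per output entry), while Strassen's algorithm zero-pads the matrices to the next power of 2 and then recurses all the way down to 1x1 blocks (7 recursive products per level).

Matrix multiplication for 336x336 matrices:

Strassen's algorithm requires power-of-2 dimensions. Pad 336x336 to 512x512 (next power of 2).

Standard algorithm: 336^3 = 37933056 multiplications
Strassen's algorithm: 7^(log2(512)) = 7^9 = 40353607 multiplications
Difference: 37933056 - 40353607 = -2420551 (Strassen uses MORE here due to padding overhead — for small or just-over-power-of-2 n, padding can outweigh the per-level savings)

Standard: 37933056 multiplications (336^3). Strassen: 40353607 multiplications (7^9, after padding to 512x512). Strassen reduces 8 recursive multiplications to 7 at each level.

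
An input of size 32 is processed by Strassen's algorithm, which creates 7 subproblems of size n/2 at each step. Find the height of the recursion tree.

For divide and conquer with division factor 2:

Problem sizes at each level:
Level 0: 32
Level 1: 16
Level 2: 8
Level 3: 4
Level 4: 2
Level 5: 1

The root is level 0 and the size-1 base case is level 5 (the tree spans levels 0 through 5, i.e. 6 levels counting the root), so the depth is the number of divisions: log_2(32) = 5

The recursion tree depth is log_2(32) = 5. At each level, the problem size is divided by 2, so it takes 5 divisions to reduce to a base case of size 1. The algorithm makes 7 recursive calls at each level.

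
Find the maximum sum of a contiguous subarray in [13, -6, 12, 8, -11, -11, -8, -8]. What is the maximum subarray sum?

Using Kadane's algorithm on [13, -6, 12, 8, -11, -11, -8, -8]:

Scanning through the array:
Position 1 (value -6): max_ending_here = 7, max_so_far = 13
Position 2 (value 12): max_ending_here = 19, max_so_far = 19
Position 3 (value 8): max_ending_here = 27, max_so_far = 27
Position 4 (value -11): max_ending_here = 16, max_so_far = 27
Position 5 (value -11): max_ending_here = 5, max_so_far = 27
Position 6 (value -8): max_ending_here = -3, max_so_far = 27
Position 7 (value -8): max_ending_here = -8, max_so_far = 27

Maximum subarray: [13, -6, 12, 8]
Maximum sum: 27

The maximum subarray is [13, -6, 12, 8] with sum 27. This subarray runs from index 0 to index 3.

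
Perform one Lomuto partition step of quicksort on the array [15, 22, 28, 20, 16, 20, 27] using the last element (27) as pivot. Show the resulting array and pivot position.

Lomuto partition with pivot = 27:

Initial array: [15, 22, 28, 20, 16, 20, 27]

arr[0]=15 <= 27: swap with position 0, array becomes [15, 22, 28, 20, 16, 20, 27]
arr[1]=22 <= 27: swap with position 1, array becomes [15, 22, 28, 20, 16, 20, 27]
arr[2]=28 > 27: no swap
arr[3]=20 <= 27: swap with position 2, array becomes [15, 22, 20, 28, 16, 20, 27]
arr[4]=16 <= 27: swap with position 3, array becomes [15, 22, 20, 16, 28, 20, 27]
arr[5]=20 <= 27: swap with position 4, array becomes [15, 22, 20, 16, 20, 28, 27]

Place pivot at position 5: [15, 22, 20, 16, 20, 27, 28]
Pivot position: 5

After partitioning with pivot 27, the array becomes [15, 22, 20, 16, 20, 27, 28]. The pivot is placed at index 5. All elements to the left of the pivot are <= 27, and all elements to the right are > 27.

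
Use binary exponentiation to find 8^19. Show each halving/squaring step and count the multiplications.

Computing 8^19 by squaring (build up from 8^1; each line after the first costs one multiplication):

8^1 = 8
8^2 = (8^1)^2 = 8^2 = 64
8^4 = (8^2)^2 = 64^2 = 4096
8^8 = (8^4)^2 = 4096^2 = 16777216
8^9 = 8 * 8^8 = 8 * 16777216 = 134217728
8^18 = (8^9)^2 = 134217728^2 = 18014398509481984
8^19 = 8 * 8^18 = 8 * 18014398509481984 = 144115188075855872

Result: 144115188075855872
Multiplications needed: 6 (6 lines after 8^1)

8^19 = 144115188075855872. Using exponentiation by squaring, this requires 6 multiplications. The key idea: if the exponent is even, square the half-power; if odd, multiply by the base once.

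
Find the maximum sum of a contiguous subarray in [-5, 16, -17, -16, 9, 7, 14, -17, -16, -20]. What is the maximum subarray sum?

Using Kadane's algorithm on [-5, 16, -17, -16, 9, 7, 14, -17, -16, -20]:

Scanning through the array:
Position 1 (value 16): max_ending_here = 16, max_so_far = 16
Position 2 (value -17): max_ending_here = -1, max_so_far = 16
Position 3 (value -16): max_ending_here = -16, max_so_far = 16
Position 4 (value 9): max_ending_here = 9, max_so_far = 16
Position 5 (value 7): max_ending_here = 16, max_so_far = 16
Position 6 (value 14): max_ending_here = 30, max_so_far = 30
Position 7 (value -17): max_ending_here = 13, max_so_far = 30
Position 8 (value -16): max_ending_here = -3, max_so_far = 30
Position 9 (value -20): max_ending_here = -20, max_so_far = 30

Maximum subarray: [9, 7, 14]
Maximum sum: 30

The maximum subarray is [9, 7, 14] with sum 30. This subarray runs from index 4 to index 6.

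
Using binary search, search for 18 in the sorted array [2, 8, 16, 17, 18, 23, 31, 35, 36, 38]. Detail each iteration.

Binary search for 18 in [2, 8, 16, 17, 18, 23, 31, 35, 36, 38]:

lo=0, hi=9, mid=4, arr[mid]=18 -> Found target at index 4!

Binary search finds 18 at index 4 after 1 comparisons. The search repeatedly halves the search space by comparing with the middle element.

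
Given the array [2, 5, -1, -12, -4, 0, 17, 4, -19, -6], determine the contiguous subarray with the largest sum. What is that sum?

Using Kadane's algorithm on [2, 5, -1, -12, -4, 0, 17, 4, -19, -6]:

Scanning through the array:
Position 1 (value 5): max_ending_here = 7, max_so_far = 7
Position 2 (value -1): max_ending_here = 6, max_so_far = 7
Position 3 (value -12): max_ending_here = -6, max_so_far = 7
Position 4 (value -4): max_ending_here = -4, max_so_far = 7
Position 5 (value 0): max_ending_here = 0, max_so_far = 7
Position 6 (value 17): max_ending_here = 17, max_so_far = 17
Position 7 (value 4): max_ending_here = 21, max_so_far = 21
Position 8 (value -19): max_ending_here = 2, max_so_far = 21
Position 9 (value -6): max_ending_here = -4, max_so_far = 21

Maximum subarray: [0, 17, 4]
Maximum sum: 21

The maximum subarray is [0, 17, 4] with sum 21. This subarray runs from index 5 to index 7.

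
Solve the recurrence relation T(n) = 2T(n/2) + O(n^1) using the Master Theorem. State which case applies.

Master Theorem for T(n) = 2T(n/2) + O(n^1):

a = 2, b = 2, c = 1
log_b(a) = log_2(2) = 1.0000

Case 2: c = 1 = log_2(2) = 1.0000
T(n) = O(n^1 log n) = O(n log n)

For T(n) = 2T(n/2) + O(n^1): log_2(2) = 1.0000. This is Case 2 of the Master Theorem (c = log_b(a), equal work at all levels), giving O(n log n).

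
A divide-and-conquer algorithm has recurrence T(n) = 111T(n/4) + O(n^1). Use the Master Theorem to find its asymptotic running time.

Master Theorem for T(n) = 111T(n/4) + O(n^1):

a = 111, b = 4, c = 1
log_b(a) = log_4(111) = 3.3972

Case 1: c = 1 < log_4(111) = 3.3972
T(n) = O(n^(log_4 111))

For T(n) = 111T(n/4) + O(n^1): log_4(111) = 3.3972. This is Case 1 of the Master Theorem (c < log_b(a), work dominated by leaves), giving O(n^(log_4 111)).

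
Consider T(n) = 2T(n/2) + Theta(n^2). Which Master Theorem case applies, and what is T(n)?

Master Theorem for T(n) = 2T(n/2) + O(n^2):

a = 2, b = 2, c = 2
log_b(a) = log_2(2) = 1.0000

Case 3: c = 2 > log_2(2) = 1.0000
T(n) = O(n^2) = O(n^2)

For T(n) = 2T(n/2) + O(n^2): log_2(2) = 1.0000. This is Case 3 of the Master Theorem (c > log_b(a), work dominated by root), giving O(n^2).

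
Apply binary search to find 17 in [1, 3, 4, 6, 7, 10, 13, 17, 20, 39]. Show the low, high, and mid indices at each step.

Binary search for 17 in [1, 3, 4, 6, 7, 10, 13, 17, 20, 39]:

lo=0, hi=9, mid=4, arr[mid]=7 -> 7 < 17, search right half
lo=5, hi=9, mid=7, arr[mid]=17 -> Found target at index 7!

Binary search finds 17 at index 7 after 2 comparisons. The search repeatedly halves the search space by comparing with the middle element.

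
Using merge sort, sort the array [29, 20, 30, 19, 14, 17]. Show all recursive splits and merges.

Merge sort trace:

Split: [29, 20, 30, 19, 14, 17] -> [29, 20, 30] and [19, 14, 17]
  Split: [29, 20, 30] -> [29] and [20, 30]
    Split: [20, 30] -> [20] and [30]
    Merge: [20] + [30] -> [20, 30]
  Merge: [29] + [20, 30] -> [20, 29, 30]
  Split: [19, 14, 17] -> [19] and [14, 17]
    Split: [14, 17] -> [14] and [17]
    Merge: [14] + [17] -> [14, 17]
  Merge: [19] + [14, 17] -> [14, 17, 19]
Merge: [20, 29, 30] + [14, 17, 19] -> [14, 17, 19, 20, 29, 30]

Final sorted array: [14, 17, 19, 20, 29, 30]

The merge sort proceeds by recursively splitting the array and merging sorted halves.
After all merges, the sorted array is [14, 17, 19, 20, 29, 30].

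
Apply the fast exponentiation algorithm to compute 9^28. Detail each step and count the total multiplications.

Computing 9^28 by squaring (build up from 9^1; each line after the first costs one multiplication):

9^1 = 9
9^2 = (9^1)^2 = 9^2 = 81
9^3 = 9 * 9^2 = 9 * 81 = 729
9^6 = (9^3)^2 = 729^2 = 531441
9^7 = 9 * 9^6 = 9 * 531441 = 4782969
9^14 = (9^7)^2 = 4782969^2 = 22876792454961
9^28 = (9^14)^2 = 22876792454961^2 = 523347633027360537213511521

Result: 523347633027360537213511521
Multiplications needed: 6 (6 lines after 9^1)

9^28 = 523347633027360537213511521. Using exponentiation by squaring, this requires 6 multiplications. The key idea: if the exponent is even, square the half-power; if odd, multiply by the base once.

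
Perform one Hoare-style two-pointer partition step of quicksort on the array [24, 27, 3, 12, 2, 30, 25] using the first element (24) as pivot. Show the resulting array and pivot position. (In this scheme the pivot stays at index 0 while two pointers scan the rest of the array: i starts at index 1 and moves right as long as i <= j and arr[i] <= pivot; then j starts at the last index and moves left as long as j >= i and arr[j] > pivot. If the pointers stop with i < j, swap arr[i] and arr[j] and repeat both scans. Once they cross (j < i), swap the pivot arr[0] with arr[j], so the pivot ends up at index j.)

Hoare-style two-pointer partition with pivot = 24:

Initial array: [24, 27, 3, 12, 2, 30, 25]

Pointers start at i = 1, j = 6.
i stops at index 1 (arr[1]=27 > 24), j stops at index 4 (arr[4]=2 <= 24): swap arr[1] and arr[4], array becomes [24, 2, 3, 12, 27, 30, 25]
i ends at 4, j ends at 3: the pointers have crossed (j < i), so scanning stops.

Swap pivot arr[0] with arr[3] to place pivot at position 3: [12, 2, 3, 24, 27, 30, 25]
Pivot position: 3

After partitioning with pivot 24, the array becomes [12, 2, 3, 24, 27, 30, 25]. The pivot is placed at index 3. All elements to the left of the pivot are <= 24, and all elements to the right are > 24.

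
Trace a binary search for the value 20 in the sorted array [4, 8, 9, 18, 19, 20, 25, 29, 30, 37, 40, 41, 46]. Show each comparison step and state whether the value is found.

Binary search for 20 in [4, 8, 9, 18, 19, 20, 25, 29, 30, 37, 40, 41, 46]:

lo=0, hi=12, mid=6, arr[mid]=25 -> 25 > 20, search left half
lo=0, hi=5, mid=2, arr[mid]=9 -> 9 < 20, search right half
lo=3, hi=5, mid=4, arr[mid]=19 -> 19 < 20, search right half
lo=5, hi=5, mid=5, arr[mid]=20 -> Found target at index 5!

Binary search finds 20 at index 5 after 4 comparisons. The search repeatedly halves the search space by comparing with the middle element.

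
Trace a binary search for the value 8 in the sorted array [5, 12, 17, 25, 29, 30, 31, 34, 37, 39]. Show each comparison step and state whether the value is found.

Binary search for 8 in [5, 12, 17, 25, 29, 30, 31, 34, 37, 39]:

lo=0, hi=9, mid=4, arr[mid]=29 -> 29 > 8, search left half
lo=0, hi=3, mid=1, arr[mid]=12 -> 12 > 8, search left half
lo=0, hi=0, mid=0, arr[mid]=5 -> 5 < 8, search right half
lo=1 > hi=0, target 8 not found

Binary search determines that 8 is not in the array after 3 comparisons. The search space was exhausted without finding the target.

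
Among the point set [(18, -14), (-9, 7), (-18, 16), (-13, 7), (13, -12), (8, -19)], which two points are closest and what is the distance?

Computing all pairwise distances among 6 points:

d((18, -14), (-9, 7)) = 34.2053
d((18, -14), (-18, 16)) = 46.8615
d((18, -14), (-13, 7)) = 37.4433
d((18, -14), (13, -12)) = 5.3852
d((18, -14), (8, -19)) = 11.1803
d((-9, 7), (-18, 16)) = 12.7279
d((-9, 7), (-13, 7)) = 4.0 <-- minimum
d((-9, 7), (13, -12)) = 29.0689
d((-9, 7), (8, -19)) = 31.0644
d((-18, 16), (-13, 7)) = 10.2956
d((-18, 16), (13, -12)) = 41.7732
d((-18, 16), (8, -19)) = 43.6005
d((-13, 7), (13, -12)) = 32.2025
d((-13, 7), (8, -19)) = 33.4215
d((13, -12), (8, -19)) = 8.6023

Closest pair: (-9, 7) and (-13, 7) with distance 4.0

The closest pair is (-9, 7) and (-13, 7) with Euclidean distance 4.0. For 6 points, brute-force pairwise comparison is shown above. For large n, the divide-and-conquer algorithm (sort by x, recurse on halves, check the dividing strip) achieves O(n log n).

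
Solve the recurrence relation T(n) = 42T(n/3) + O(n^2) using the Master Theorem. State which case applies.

Master Theorem for T(n) = 42T(n/3) + O(n^2):

a = 42, b = 3, c = 2
log_b(a) = log_3(42) = 3.4022

Case 1: c = 2 < log_3(42) = 3.4022
T(n) = O(n^(log_3 42))

For T(n) = 42T(n/3) + O(n^2): log_3(42) = 3.4022. This is Case 1 of the Master Theorem (c < log_b(a), work dominated by leaves), giving O(n^(log_3 42)).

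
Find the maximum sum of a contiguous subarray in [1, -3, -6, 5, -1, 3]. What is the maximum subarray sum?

Using Kadane's algorithm on [1, -3, -6, 5, -1, 3]:

Scanning through the array:
Position 1 (value -3): max_ending_here = -2, max_so_far = 1
Position 2 (value -6): max_ending_here = -6, max_so_far = 1
Position 3 (value 5): max_ending_here = 5, max_so_far = 5
Position 4 (value -1): max_ending_here = 4, max_so_far = 5
Position 5 (value 3): max_ending_here = 7, max_so_far = 7

Maximum subarray: [5, -1, 3]
Maximum sum: 7

The maximum subarray is [5, -1, 3] with sum 7. This subarray runs from index 3 to index 5.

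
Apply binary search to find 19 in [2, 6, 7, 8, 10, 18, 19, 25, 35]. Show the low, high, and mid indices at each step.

Binary search for 19 in [2, 6, 7, 8, 10, 18, 19, 25, 35]:

lo=0, hi=8, mid=4, arr[mid]=10 -> 10 < 19, search right half
lo=5, hi=8, mid=6, arr[mid]=19 -> Found target at index 6!

Binary search finds 19 at index 6 after 2 comparisons. The search repeatedly halves the search space by comparing with the middle element.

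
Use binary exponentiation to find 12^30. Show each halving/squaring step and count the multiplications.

Computing 12^30 by squaring (build up from 12^1; each line after the first costs one multiplication):

12^1 = 12
12^2 = (12^1)^2 = 12^2 = 144
12^3 = 12 * 12^2 = 12 * 144 = 1728
12^6 = (12^3)^2 = 1728^2 = 2985984
12^7 = 12 * 12^6 = 12 * 2985984 = 35831808
12^14 = (12^7)^2 = 35831808^2 = 1283918464548864
12^15 = 12 * 12^14 = 12 * 1283918464548864 = 15407021574586368
12^30 = (12^15)^2 = 15407021574586368^2 = 237376313799769806328950291431424

Result: 237376313799769806328950291431424
Multiplications needed: 7 (7 lines after 12^1)

12^30 = 237376313799769806328950291431424. Using exponentiation by squaring, this requires 7 multiplications. The key idea: if the exponent is even, square the half-power; if odd, multiply by the base once.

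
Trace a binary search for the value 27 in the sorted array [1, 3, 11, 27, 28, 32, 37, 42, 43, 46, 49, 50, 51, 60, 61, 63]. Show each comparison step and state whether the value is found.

Binary search for 27 in [1, 3, 11, 27, 28, 32, 37, 42, 43, 46, 49, 50, 51, 60, 61, 63]:

lo=0, hi=15, mid=7, arr[mid]=42 -> 42 > 27, search left half
lo=0, hi=6, mid=3, arr[mid]=27 -> Found target at index 3!

Binary search finds 27 at index 3 after 2 comparisons. The search repeatedly halves the search space by comparing with the middle element.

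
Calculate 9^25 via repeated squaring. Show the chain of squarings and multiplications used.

Computing 9^25 by squaring (build up from 9^1; each line after the first costs one multiplication):

9^1 = 9
9^2 = (9^1)^2 = 9^2 = 81
9^3 = 9 * 9^2 = 9 * 81 = 729
9^6 = (9^3)^2 = 729^2 = 531441
9^12 = (9^6)^2 = 531441^2 = 282429536481
9^24 = (9^12)^2 = 282429536481^2 = 79766443076872509863361
9^25 = 9 * 9^24 = 9 * 79766443076872509863361 = 717897987691852588770249

Result: 717897987691852588770249
Multiplications needed: 6 (6 lines after 9^1)

9^25 = 717897987691852588770249. Using exponentiation by squaring, this requires 6 multiplications. The key idea: if the exponent is even, square the half-power; if odd, multiply by the base once.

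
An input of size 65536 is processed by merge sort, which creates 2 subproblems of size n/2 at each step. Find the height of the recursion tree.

For divide and conquer with division factor 2:

Problem sizes at each level:
Level 0: 65536
Level 1: 32768
Level 2: 16384
Level 3: 8192
Level 4: 4096
Level 5: 2048
Level 6: 1024
Level 7: 512
Level 8: 256
Level 9: 128
Level 10: 64
Level 11: 32
Level 12: 16
Level 13: 8
Level 14: 4
Level 15: 2
Level 16: 1

The root is level 0 and the size-1 base case is level 16 (the tree spans levels 0 through 16, i.e. 17 levels counting the root), so the depth is the number of divisions: log_2(65536) = 16

The recursion tree depth is log_2(65536) = 16. At each level, the problem size is divided by 2, so it takes 16 divisions to reduce to a base case of size 1. The algorithm makes 2 recursive calls at each level.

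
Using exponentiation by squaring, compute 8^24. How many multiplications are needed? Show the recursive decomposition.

Computing 8^24 by squaring (build up from 8^1; each line after the first costs one multiplication):

8^1 = 8
8^2 = (8^1)^2 = 8^2 = 64
8^3 = 8 * 8^2 = 8 * 64 = 512
8^6 = (8^3)^2 = 512^2 = 262144
8^12 = (8^6)^2 = 262144^2 = 68719476736
8^24 = (8^12)^2 = 68719476736^2 = 4722366482869645213696

Result: 4722366482869645213696
Multiplications needed: 5 (5 lines after 8^1)

8^24 = 4722366482869645213696. Using exponentiation by squaring, this requires 5 multiplications. The key idea: if the exponent is even, square the half-power; if odd, multiply by the base once.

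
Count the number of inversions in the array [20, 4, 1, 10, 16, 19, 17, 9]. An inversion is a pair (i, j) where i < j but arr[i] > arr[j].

Finding inversions in [20, 4, 1, 10, 16, 19, 17, 9]:

(0, 1): arr[0]=20 > arr[1]=4
(0, 2): arr[0]=20 > arr[2]=1
(0, 3): arr[0]=20 > arr[3]=10
(0, 4): arr[0]=20 > arr[4]=16
(0, 5): arr[0]=20 > arr[5]=19
(0, 6): arr[0]=20 > arr[6]=17
(0, 7): arr[0]=20 > arr[7]=9
(1, 2): arr[1]=4 > arr[2]=1
(3, 7): arr[3]=10 > arr[7]=9
(4, 7): arr[4]=16 > arr[7]=9
(5, 6): arr[5]=19 > arr[6]=17
(5, 7): arr[5]=19 > arr[7]=9
(6, 7): arr[6]=17 > arr[7]=9

Total inversions: 13

The array has 13 inversion(s): (0,1), (0,2), (0,3), (0,4), (0,5), (0,6), (0,7), (1,2), (3,7), (4,7), (5,6), (5,7), (6,7). Each pair (i,j) satisfies i < j and arr[i] > arr[j].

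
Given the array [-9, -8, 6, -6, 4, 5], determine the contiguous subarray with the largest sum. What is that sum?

Using Kadane's algorithm on [-9, -8, 6, -6, 4, 5]:

Scanning through the array:
Position 1 (value -8): max_ending_here = -8, max_so_far = -8
Position 2 (value 6): max_ending_here = 6, max_so_far = 6
Position 3 (value -6): max_ending_here = 0, max_so_far = 6
Position 4 (value 4): max_ending_here = 4, max_so_far = 6
Position 5 (value 5): max_ending_here = 9, max_so_far = 9

Maximum subarray: [6, -6, 4, 5]
Maximum sum: 9

The maximum subarray is [6, -6, 4, 5] with sum 9. This subarray runs from index 2 to index 5.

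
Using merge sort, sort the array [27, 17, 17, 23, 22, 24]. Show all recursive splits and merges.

Merge sort trace:

Split: [27, 17, 17, 23, 22, 24] -> [27, 17, 17] and [23, 22, 24]
  Split: [27, 17, 17] -> [27] and [17, 17]
    Split: [17, 17] -> [17] and [17]
    Merge: [17] + [17] -> [17, 17]
  Merge: [27] + [17, 17] -> [17, 17, 27]
  Split: [23, 22, 24] -> [23] and [22, 24]
    Split: [22, 24] -> [22] and [24]
    Merge: [22] + [24] -> [22, 24]
  Merge: [23] + [22, 24] -> [22, 23, 24]
Merge: [17, 17, 27] + [22, 23, 24] -> [17, 17, 22, 23, 24, 27]

Final sorted array: [17, 17, 22, 23, 24, 27]

The merge sort proceeds by recursively splitting the array and merging sorted halves.
After all merges, the sorted array is [17, 17, 22, 23, 24, 27].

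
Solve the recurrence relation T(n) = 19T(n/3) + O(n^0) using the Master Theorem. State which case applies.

Master Theorem for T(n) = 19T(n/3) + O(n^0):

a = 19, b = 3, c = 0
log_b(a) = log_3(19) = 2.6801

Case 1: c = 0 < log_3(19) = 2.6801
T(n) = O(n^(log_3 19))

For T(n) = 19T(n/3) + O(n^0): log_3(19) = 2.6801. This is Case 1 of the Master Theorem (c < log_b(a), work dominated by leaves), giving O(n^(log_3 19)).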